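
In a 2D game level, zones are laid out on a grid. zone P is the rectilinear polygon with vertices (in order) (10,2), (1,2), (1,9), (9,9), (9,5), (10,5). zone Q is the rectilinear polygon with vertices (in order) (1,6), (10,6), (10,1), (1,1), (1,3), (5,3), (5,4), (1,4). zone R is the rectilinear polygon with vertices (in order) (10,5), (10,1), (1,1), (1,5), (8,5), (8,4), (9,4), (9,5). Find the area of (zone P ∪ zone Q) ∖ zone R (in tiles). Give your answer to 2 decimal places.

|zone P ∪ zone Q| = 69.
|(zone P ∪ zone Q) ∩ zone R| = 35.
|(zone P ∪ zone Q) ∖ zone R| = 69 − 35 = 34.00.

34.00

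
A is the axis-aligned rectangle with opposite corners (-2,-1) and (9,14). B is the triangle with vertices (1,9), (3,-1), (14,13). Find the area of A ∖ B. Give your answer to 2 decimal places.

|A| = 165, |A∩B| = 56.9371.
|A ∖ B| = |A| − |A∩B| = 165 − 56.9371 = 108.06.

108.06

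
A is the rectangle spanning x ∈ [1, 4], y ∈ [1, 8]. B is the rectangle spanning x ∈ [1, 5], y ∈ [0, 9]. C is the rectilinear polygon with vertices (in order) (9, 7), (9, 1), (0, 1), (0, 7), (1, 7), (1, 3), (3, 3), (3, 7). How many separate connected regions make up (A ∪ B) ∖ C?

(A ∪ B) ∖ C splits into 2 disjoint pieces (area 16, area 4).

2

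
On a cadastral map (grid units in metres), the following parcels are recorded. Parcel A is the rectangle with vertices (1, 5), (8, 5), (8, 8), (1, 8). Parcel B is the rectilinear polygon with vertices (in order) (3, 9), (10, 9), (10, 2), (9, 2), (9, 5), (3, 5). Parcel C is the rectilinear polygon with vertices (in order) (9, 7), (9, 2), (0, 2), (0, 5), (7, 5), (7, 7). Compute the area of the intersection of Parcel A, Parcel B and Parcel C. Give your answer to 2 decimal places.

2.00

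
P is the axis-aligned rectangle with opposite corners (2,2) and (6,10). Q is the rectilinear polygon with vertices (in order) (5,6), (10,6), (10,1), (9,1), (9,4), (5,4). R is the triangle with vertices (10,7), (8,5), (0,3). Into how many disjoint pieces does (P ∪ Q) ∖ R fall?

(P ∪ Q) ∖ R splits into 2 disjoint pieces (area 16, area 22.05).

2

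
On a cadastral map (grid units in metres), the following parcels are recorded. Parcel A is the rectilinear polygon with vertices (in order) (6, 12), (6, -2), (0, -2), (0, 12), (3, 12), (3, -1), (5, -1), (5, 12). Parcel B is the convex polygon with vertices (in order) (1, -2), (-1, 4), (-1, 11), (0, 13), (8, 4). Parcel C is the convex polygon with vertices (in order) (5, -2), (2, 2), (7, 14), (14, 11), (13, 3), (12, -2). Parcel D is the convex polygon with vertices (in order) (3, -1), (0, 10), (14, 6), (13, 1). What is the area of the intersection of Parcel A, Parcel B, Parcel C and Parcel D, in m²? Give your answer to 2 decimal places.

6.76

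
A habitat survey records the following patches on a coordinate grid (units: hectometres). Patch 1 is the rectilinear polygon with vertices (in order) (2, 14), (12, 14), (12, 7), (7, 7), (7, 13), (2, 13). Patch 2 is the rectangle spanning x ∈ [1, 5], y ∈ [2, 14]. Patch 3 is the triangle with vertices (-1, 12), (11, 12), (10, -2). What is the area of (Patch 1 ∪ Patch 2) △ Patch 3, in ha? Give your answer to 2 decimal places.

|Patch 1 ∪ Patch 2| = 85.
|(Patch 1 ∪ Patch 2) ∩ Patch 3| = 39.4708.
|(Patch 1 ∪ Patch 2) △ Patch 3| = 85 + 84 − 78.9416 = 90.06.

90.06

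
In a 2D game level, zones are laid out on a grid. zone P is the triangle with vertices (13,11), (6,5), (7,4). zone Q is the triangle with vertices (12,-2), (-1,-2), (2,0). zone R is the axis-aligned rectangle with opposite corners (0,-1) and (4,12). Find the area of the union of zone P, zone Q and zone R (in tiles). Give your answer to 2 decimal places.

By inclusion–exclusion:
Individual areas: |zone P| = 6.5, |zone Q| = 13, |zone R| = 52.
|zone P∩zone Q| = 0.
|zone P∩zone R| = 0.
|zone Q∩zone R| = 2.35.
|zone P∩zone Q∩zone R| = 0.
|zone P ∪ zone Q ∪ zone R| = 71.5 − 2.35 + 0 = 69.15.

69.15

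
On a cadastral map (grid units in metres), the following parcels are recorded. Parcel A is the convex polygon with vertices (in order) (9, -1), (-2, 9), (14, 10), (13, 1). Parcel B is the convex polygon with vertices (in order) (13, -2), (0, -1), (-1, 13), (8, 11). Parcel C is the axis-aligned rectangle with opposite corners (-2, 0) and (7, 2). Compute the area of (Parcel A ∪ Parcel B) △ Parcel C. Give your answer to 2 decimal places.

|Parcel A ∪ Parcel B| = 174.6334.
|(Parcel A ∪ Parcel B) ∩ Parcel C| = 14.2857.
|(Parcel A ∪ Parcel B) △ Parcel C| = 174.6334 + 18 − 28.5714 = 164.06.

164.06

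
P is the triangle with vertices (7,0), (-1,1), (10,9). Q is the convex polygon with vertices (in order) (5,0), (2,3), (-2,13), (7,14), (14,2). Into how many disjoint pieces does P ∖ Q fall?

P ∖ Q splits into 3 disjoint pieces (area 0.32, area 7.0533, area 0.002).

3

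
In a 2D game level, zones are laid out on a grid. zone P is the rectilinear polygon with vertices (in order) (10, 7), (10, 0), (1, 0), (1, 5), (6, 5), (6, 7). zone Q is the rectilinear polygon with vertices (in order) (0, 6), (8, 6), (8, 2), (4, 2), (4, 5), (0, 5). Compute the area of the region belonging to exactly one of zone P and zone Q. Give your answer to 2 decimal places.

|zone P| = 53, |zone Q| = 20, |zone P∩zone Q| = 14.
|zone P △ zone Q| = |zone P| + |zone Q| − 2·|zone P∩zone Q| = 53 + 20 − 28 = 45.00.

45.00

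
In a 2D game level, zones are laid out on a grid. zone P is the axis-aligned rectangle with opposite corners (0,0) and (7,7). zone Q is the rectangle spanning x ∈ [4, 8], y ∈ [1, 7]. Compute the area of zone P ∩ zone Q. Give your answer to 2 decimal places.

|zone P∩zone Q|: x∈[4,7], y∈[1,7] → 3·6 = 18.

18.00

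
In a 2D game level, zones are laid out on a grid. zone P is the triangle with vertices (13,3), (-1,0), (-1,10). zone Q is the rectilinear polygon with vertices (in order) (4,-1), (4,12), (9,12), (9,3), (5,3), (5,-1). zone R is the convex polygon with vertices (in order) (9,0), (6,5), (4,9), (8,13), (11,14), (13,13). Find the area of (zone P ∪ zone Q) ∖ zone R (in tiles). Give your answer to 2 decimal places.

65.57

|zone P ∪ zone Q| = 100.9286.
|(zone P ∪ zone Q) ∩ zone R| = 35.3564.
|(zone P ∪ zone Q) ∖ zone R| = 100.9286 − 35.3564 = 65.57.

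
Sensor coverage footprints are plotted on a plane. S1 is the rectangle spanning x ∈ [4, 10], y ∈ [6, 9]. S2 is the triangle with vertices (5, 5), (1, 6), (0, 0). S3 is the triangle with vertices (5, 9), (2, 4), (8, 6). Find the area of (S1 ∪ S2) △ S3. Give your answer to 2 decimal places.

|S1 ∪ S2| = 30.5.
|(S1 ∪ S2) ∩ S3| = 8.4928.
|(S1 ∪ S2) △ S3| = 30.5 + 12 − 16.9855 = 25.51.

25.51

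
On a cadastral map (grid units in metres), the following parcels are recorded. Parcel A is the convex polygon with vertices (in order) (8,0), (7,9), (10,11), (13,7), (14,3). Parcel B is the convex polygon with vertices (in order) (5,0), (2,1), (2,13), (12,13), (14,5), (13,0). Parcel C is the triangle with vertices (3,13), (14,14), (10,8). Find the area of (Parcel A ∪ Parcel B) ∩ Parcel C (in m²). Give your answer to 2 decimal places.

The region (Parcel A ∪ Parcel B) ∩ Parcel C is the polygon with vertices (12,13), (12.364,11.546), (10,8), (3,13).
By the shoelace formula its area is 24.86.

24.86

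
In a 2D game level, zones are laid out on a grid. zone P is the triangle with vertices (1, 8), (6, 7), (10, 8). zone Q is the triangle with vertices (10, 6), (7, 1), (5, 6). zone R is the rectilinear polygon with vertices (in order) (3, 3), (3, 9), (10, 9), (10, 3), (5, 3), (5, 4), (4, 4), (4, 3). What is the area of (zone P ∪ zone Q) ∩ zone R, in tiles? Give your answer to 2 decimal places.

|zone P ∪ zone Q| = 17.
|(zone P ∪ zone Q) ∩ zone R| = 14.60.

14.60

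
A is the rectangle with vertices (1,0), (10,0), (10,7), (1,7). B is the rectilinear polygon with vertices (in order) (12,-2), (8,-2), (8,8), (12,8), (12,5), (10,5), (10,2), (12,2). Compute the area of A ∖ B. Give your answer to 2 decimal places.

49.00

|A| = 63, |A∩B| = 14.
|A ∖ B| = |A| − |A∩B| = 63 − 14 = 49.00.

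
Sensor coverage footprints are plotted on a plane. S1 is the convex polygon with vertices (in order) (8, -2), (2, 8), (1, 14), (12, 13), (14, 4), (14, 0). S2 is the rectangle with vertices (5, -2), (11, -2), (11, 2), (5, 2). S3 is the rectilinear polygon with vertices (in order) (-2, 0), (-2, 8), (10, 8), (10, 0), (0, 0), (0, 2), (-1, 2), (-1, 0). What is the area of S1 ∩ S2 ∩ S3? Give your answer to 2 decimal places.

The intersection is the polygon with vertices (10,2), (10,0), (6.8,0), (5.6,2).
By the shoelace formula its area is 7.60.

7.60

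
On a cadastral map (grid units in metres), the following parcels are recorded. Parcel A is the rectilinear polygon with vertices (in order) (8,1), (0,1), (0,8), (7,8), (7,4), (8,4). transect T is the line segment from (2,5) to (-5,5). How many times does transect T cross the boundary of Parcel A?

The segment meets the boundary at (0,5).

1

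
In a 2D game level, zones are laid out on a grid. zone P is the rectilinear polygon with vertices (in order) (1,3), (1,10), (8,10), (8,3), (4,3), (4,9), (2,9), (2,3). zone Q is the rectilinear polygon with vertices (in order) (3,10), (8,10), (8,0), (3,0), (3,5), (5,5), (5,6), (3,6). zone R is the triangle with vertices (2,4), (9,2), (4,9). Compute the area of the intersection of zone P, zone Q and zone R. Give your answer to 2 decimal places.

11.48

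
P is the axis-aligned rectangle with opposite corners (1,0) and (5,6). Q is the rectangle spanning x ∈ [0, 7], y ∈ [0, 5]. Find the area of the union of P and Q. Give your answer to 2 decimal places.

39.00

By inclusion–exclusion:
Individual areas: |P| = 24, |Q| = 35.
|P∩Q|: x∈[1,5], y∈[0,5] → 4·5 = 20.
|P ∪ Q| = 59 − 20 = 39.00.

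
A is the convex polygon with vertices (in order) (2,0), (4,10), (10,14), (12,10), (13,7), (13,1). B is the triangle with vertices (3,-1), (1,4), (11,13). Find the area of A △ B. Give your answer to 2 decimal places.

|A| = 109, |B| = 34, |A∩B| = 28.8946.
|A △ B| = |A| + |B| − 2·|A∩B| = 109 + 34 − 57.7891 = 85.21.

85.21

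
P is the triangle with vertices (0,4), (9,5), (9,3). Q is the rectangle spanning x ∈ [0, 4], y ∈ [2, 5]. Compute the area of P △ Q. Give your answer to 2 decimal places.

|P| = 9, |Q| = 12, |P∩Q| = 1.7778.
|P △ Q| = |P| + |Q| − 2·|P∩Q| = 9 + 12 − 3.5556 = 17.44.

17.44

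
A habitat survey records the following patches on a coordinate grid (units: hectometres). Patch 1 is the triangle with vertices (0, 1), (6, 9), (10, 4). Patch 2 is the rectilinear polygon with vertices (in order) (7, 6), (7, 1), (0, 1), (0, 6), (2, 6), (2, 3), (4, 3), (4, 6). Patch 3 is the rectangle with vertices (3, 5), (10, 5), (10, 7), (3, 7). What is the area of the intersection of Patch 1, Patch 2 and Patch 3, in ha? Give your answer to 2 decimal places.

3.00

The intersection is the polygon with vertices (4,6), (7,6), (7,5), (4,5).
By the shoelace formula its area is 3.00.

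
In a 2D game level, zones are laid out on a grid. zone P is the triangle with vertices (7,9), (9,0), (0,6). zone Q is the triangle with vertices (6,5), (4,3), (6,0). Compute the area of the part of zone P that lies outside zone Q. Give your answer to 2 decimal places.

|zone P| = 34.5, |zone P∩zone Q| = 2.7.
|zone P ∖ zone Q| = |zone P| − |zone P∩zone Q| = 34.5 − 2.7 = 31.80.

31.80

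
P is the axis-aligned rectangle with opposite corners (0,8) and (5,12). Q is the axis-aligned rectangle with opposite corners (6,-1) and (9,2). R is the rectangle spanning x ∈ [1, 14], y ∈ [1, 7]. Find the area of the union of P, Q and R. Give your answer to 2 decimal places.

104.00

By inclusion–exclusion:
Individual areas: |P| = 20, |Q| = 9, |R| = 78.
|P∩Q| = 0 (no overlap).
|P∩R| = 0 (no overlap).
|Q∩R|: x∈[6,9], y∈[1,2] → 3·1 = 3.
|P∩Q∩R| = 0.
|P ∪ Q ∪ R| = 107 − 3 + 0 = 104.00.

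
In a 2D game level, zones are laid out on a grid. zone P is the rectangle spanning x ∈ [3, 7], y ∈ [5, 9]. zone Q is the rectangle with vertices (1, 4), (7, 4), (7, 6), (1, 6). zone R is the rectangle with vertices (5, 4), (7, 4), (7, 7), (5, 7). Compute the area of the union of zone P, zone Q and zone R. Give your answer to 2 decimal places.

24.00

By inclusion–exclusion:
Individual areas: |zone P| = 16, |zone Q| = 12, |zone R| = 6.
|zone P∩zone Q|: x∈[3,7], y∈[5,6] → 4·1 = 4.
|zone P∩zone R|: x∈[5,7], y∈[5,7] → 2·2 = 4.
|zone Q∩zone R|: x∈[5,7], y∈[4,6] → 2·2 = 4.
|zone P∩zone Q∩zone R| = 2.
|zone P ∪ zone Q ∪ zone R| = 34 − 12 + 2 = 24.00.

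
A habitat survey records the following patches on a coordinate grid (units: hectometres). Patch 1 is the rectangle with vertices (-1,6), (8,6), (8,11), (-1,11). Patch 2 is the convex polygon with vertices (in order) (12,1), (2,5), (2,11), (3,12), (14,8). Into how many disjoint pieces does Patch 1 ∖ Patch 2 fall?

Patch 1 ∖ Patch 2 splits into 2 disjoint pieces (area 0.9205, area 15).

2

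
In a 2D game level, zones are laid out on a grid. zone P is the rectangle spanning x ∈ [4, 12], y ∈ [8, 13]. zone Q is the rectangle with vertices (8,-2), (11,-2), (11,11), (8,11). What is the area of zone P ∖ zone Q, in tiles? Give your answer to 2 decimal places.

|zone P∩zone Q|: x∈[8,11], y∈[8,11] → 3·3 = 9.
|zone P| = 40.
|zone P ∖ zone Q| = |zone P| − |zone P∩zone Q| = 40 − 9 = 31.00.

31.00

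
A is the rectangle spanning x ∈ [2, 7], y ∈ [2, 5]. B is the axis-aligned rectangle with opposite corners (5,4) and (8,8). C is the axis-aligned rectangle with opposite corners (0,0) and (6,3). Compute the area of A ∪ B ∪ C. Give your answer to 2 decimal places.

By inclusion–exclusion:
Individual areas: |A| = 15, |B| = 12, |C| = 18.
|A∩B|: x∈[5,7], y∈[4,5] → 2·1 = 2.
|A∩C|: x∈[2,6], y∈[2,3] → 4·1 = 4.
|B∩C| = 0 (no overlap).
|A∩B∩C| = 0.
|A ∪ B ∪ C| = 45 − 6 + 0 = 39.00.

39.00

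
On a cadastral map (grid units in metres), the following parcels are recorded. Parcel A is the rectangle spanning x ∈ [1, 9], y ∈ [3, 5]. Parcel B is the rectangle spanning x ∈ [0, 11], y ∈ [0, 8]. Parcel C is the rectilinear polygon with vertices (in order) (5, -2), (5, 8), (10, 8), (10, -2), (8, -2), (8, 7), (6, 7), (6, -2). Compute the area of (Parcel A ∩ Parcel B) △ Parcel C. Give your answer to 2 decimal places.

40.00

|Parcel A ∩ Parcel B| = 16.
|(Parcel A ∩ Parcel B) ∩ Parcel C| = 4.
|(Parcel A ∩ Parcel B) △ Parcel C| = 16 + 32 − 8 = 40.00.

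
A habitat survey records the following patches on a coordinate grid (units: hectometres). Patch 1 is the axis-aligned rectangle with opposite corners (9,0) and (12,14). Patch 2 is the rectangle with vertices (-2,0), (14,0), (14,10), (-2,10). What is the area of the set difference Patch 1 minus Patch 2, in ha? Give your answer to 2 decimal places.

|Patch 1∩Patch 2|: x∈[9,12], y∈[0,10] → 3·10 = 30.
|Patch 1| = 42.
|Patch 1 ∖ Patch 2| = |Patch 1| − |Patch 1∩Patch 2| = 42 − 30 = 12.00.

12.00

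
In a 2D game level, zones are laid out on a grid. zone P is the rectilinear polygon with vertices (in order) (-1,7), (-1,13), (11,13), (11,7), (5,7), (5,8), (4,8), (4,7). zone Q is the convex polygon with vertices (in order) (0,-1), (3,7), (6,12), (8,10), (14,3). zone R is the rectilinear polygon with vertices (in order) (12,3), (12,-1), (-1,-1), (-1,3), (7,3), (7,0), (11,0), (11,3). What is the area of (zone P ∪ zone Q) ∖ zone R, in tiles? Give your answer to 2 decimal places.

118.43

|zone P ∪ zone Q| = 137.1429.
|(zone P ∪ zone Q) ∩ zone R| = 18.7143.
|(zone P ∪ zone Q) ∖ zone R| = 137.1429 − 18.7143 = 118.43.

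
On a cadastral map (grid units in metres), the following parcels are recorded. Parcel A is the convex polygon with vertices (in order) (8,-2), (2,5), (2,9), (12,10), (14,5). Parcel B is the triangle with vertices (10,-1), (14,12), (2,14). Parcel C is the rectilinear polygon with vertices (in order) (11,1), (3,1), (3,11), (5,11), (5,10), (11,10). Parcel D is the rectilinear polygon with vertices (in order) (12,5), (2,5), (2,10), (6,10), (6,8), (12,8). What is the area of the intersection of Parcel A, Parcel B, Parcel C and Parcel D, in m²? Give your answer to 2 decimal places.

The intersection is the polygon with vertices (4.532,9.253), (6,9.4), (6,8), (11,8), (11,5), (6.8,5).
By the shoelace formula its area is 16.53.

16.53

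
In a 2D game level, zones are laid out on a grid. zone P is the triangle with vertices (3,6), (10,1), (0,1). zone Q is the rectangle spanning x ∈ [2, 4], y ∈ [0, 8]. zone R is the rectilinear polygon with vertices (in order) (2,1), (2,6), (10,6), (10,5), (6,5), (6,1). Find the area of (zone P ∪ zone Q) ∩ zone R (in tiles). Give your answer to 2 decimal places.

17.14

The region (zone P ∪ zone Q) ∩ zone R is the polygon with vertices (4,1), (2,1), (2,4.333), (2,6), (4,6), (4,5.286), (6,3.857), (6,1).
By the shoelace formula its area is 17.14.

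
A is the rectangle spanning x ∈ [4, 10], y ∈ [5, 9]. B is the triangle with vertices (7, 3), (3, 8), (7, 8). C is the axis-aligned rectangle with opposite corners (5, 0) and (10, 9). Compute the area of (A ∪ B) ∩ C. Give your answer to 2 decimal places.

21.60

The region (A ∪ B) ∩ C is the polygon with vertices (10,9), (10,5), (7,5), (7,3), (5.4,5), (5,5), (5,9).
By the shoelace formula its area is 21.60.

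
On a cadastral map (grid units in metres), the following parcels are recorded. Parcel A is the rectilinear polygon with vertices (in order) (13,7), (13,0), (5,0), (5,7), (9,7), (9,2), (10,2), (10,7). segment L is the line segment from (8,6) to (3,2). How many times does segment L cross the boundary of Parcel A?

The segment meets the boundary at (5,3.6).

1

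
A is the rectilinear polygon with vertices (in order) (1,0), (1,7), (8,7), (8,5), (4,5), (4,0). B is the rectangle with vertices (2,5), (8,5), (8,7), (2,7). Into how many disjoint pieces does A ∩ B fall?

A ∩ B is a single connected region.

1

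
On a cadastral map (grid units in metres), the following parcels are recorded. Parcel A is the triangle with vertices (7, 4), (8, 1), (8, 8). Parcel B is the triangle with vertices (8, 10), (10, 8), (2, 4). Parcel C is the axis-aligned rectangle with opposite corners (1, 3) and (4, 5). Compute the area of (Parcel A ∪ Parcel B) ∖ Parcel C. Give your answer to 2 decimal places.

|Parcel A ∪ Parcel B| = 15.3571.
|(Parcel A ∪ Parcel B) ∩ Parcel C| = 0.5.
|(Parcel A ∪ Parcel B) ∖ Parcel C| = 15.3571 − 0.5 = 14.86.

14.86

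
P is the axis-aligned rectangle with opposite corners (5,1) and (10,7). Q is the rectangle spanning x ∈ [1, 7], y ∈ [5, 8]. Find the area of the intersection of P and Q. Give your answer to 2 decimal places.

|P∩Q|: x∈[5,7], y∈[5,7] → 2·2 = 4.

4.00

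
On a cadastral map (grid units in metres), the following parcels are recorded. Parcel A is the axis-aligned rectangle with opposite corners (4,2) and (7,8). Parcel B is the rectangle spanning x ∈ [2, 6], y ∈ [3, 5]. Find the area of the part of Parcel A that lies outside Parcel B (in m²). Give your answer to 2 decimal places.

14.00

|Parcel A∩Parcel B|: x∈[4,6], y∈[3,5] → 2·2 = 4.
|Parcel A| = 18.
|Parcel A ∖ Parcel B| = |Parcel A| − |Parcel A∩Parcel B| = 18 − 4 = 14.00.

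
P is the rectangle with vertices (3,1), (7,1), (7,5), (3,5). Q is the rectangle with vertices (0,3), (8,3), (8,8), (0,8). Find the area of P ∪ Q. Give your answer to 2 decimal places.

By inclusion–exclusion:
Individual areas: |P| = 16, |Q| = 40.
|P∩Q|: x∈[3,7], y∈[3,5] → 4·2 = 8.
|P ∪ Q| = 56 − 8 = 48.00.

48.00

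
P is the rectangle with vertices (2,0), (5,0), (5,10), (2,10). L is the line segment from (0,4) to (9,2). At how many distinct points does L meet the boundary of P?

The segment meets the boundary at (5,2.889), (2,3.556).

2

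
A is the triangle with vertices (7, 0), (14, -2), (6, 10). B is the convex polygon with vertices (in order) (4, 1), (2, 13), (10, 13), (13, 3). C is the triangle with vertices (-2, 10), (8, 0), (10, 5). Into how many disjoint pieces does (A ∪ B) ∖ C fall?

(A ∪ B) ∖ C splits into 2 disjoint pieces (area 80.4655, area 4.5818).

2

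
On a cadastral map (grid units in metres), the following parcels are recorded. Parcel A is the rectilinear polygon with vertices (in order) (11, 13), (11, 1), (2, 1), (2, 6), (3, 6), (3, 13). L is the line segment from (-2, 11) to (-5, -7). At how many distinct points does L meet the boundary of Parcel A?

The segment lies entirely outside Parcel A and never meets its boundary.

0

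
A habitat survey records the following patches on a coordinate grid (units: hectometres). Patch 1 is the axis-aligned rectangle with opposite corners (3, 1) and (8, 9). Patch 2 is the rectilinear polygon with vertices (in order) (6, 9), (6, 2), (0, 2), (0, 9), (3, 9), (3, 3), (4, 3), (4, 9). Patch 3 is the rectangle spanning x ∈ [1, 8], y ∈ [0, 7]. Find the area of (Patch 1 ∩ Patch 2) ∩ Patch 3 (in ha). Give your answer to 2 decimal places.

|Patch 1 ∩ Patch 2| = 15.
|(Patch 1 ∩ Patch 2) ∩ Patch 3| = 11.00.

11.00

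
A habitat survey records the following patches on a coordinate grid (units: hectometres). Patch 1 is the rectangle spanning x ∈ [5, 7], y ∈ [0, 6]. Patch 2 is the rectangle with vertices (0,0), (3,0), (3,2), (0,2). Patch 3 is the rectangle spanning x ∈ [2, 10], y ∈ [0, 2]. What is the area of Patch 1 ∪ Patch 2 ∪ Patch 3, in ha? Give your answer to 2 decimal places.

28.00

By inclusion–exclusion:
Individual areas: |Patch 1| = 12, |Patch 2| = 6, |Patch 3| = 16.
|Patch 1∩Patch 2| = 0 (no overlap).
|Patch 1∩Patch 3|: x∈[5,7], y∈[0,2] → 2·2 = 4.
|Patch 2∩Patch 3|: x∈[2,3], y∈[0,2] → 1·2 = 2.
|Patch 1∩Patch 2∩Patch 3| = 0.
|Patch 1 ∪ Patch 2 ∪ Patch 3| = 34 − 6 + 0 = 28.00.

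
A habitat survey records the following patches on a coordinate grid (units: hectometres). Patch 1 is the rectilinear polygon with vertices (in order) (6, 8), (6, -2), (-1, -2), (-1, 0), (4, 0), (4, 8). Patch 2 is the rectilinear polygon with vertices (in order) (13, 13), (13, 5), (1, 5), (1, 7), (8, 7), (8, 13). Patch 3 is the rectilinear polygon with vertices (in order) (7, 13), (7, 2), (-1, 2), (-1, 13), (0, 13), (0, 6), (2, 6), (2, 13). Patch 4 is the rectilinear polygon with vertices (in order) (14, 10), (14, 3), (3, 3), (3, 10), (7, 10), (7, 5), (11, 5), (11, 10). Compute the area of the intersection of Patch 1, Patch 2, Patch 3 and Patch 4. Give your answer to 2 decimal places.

4.00

The intersection is the polygon with vertices (4,7), (6,7), (6,5), (4,5).
By the shoelace formula its area is 4.00.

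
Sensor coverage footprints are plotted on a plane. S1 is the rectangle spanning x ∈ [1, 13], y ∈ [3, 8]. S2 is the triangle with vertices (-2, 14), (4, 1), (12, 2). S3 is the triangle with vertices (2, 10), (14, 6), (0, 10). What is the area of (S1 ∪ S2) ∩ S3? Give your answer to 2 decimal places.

|S1 ∪ S2| = 85.0897.
|(S1 ∪ S2) ∩ S3| = 2.38.

2.38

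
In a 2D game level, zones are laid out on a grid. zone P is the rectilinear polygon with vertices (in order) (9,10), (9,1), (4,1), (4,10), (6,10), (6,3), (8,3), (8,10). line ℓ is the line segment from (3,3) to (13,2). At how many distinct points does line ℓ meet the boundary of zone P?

2

The segment meets the boundary at (9,2.4), (4,2.9).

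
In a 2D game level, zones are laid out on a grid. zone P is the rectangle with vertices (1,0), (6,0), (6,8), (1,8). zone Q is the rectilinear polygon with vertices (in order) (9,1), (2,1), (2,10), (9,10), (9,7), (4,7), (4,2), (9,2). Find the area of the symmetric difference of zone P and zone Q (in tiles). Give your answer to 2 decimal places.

42.00

|zone P| = 40, |zone Q| = 38, |zone P∩zone Q| = 18.
|zone P △ zone Q| = |zone P| + |zone Q| − 2·|zone P∩zone Q| = 40 + 38 − 36 = 42.00.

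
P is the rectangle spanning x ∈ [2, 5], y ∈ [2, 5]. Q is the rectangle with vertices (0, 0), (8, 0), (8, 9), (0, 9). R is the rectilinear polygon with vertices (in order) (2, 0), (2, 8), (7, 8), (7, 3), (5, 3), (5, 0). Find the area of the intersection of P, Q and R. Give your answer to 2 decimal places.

9.00

The intersection is the polygon with vertices (2,5), (5,5), (5,3), (5,2), (2,2).
By the shoelace formula its area is 9.00.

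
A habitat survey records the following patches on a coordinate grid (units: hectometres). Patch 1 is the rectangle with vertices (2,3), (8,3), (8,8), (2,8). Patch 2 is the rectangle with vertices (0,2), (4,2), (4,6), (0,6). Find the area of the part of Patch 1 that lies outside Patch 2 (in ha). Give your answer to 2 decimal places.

|Patch 1∩Patch 2|: x∈[2,4], y∈[3,6] → 2·3 = 6.
|Patch 1| = 30.
|Patch 1 ∖ Patch 2| = |Patch 1| − |Patch 1∩Patch 2| = 30 − 6 = 24.00.

24.00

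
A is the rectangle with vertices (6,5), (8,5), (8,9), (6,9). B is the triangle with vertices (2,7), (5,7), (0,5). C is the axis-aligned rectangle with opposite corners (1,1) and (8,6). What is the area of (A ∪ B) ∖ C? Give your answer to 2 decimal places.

|A ∪ B| = 11.
|(A ∪ B) ∩ C| = 2.45.
|(A ∪ B) ∖ C| = 11 − 2.45 = 8.55.

8.55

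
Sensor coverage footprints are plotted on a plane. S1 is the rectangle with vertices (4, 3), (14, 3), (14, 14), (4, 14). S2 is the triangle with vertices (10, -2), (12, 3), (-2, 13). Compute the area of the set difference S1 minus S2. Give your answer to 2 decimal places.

89.64

|S1| = 110, |S1∩S2| = 20.3571.
|S1 ∖ S2| = |S1| − |S1∩S2| = 110 − 20.3571 = 89.64.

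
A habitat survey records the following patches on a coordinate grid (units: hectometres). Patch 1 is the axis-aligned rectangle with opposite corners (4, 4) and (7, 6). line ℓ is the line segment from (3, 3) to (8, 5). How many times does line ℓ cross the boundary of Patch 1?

2

The segment meets the boundary at (7,4.6), (5.5,4).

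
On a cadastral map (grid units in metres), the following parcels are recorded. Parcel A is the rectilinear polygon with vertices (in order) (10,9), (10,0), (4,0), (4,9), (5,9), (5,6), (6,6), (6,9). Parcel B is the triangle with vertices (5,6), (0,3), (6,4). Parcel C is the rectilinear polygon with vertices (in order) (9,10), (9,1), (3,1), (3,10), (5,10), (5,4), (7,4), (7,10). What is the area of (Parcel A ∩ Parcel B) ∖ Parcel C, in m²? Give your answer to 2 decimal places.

1.00

|Parcel A ∩ Parcel B| = 3.0333.
|(Parcel A ∩ Parcel B) ∩ Parcel C| = 2.0333.
|(Parcel A ∩ Parcel B) ∖ Parcel C| = 3.0333 − 2.0333 = 1.00.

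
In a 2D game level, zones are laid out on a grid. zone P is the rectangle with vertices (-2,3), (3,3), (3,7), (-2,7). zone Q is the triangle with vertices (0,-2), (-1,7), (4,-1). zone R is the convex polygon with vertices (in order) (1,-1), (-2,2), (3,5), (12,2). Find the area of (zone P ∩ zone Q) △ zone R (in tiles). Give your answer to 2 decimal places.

|zone P ∩ zone Q| = 4.1111.
|(zone P ∩ zone Q) ∩ zone R| = 0.7333.
|(zone P ∩ zone Q) △ zone R| = 4.1111 + 42 − 1.4667 = 44.64.

44.64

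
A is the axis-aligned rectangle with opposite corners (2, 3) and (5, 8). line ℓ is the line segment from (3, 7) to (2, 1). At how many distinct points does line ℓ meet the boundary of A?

1

The segment meets the boundary at (2.333,3).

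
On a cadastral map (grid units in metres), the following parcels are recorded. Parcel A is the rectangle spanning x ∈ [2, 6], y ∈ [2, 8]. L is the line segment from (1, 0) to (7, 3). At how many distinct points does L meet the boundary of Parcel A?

2

The segment meets the boundary at (6,2.5), (5,2).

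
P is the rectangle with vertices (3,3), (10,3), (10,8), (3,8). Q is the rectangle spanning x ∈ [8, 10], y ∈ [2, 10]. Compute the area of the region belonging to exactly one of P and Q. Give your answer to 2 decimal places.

31.00

|P∩Q|: x∈[8,10], y∈[3,8] → 2·5 = 10.
|P △ Q| = |P| + |Q| − 2·|P∩Q| = 35 + 16 − 20 = 31.00.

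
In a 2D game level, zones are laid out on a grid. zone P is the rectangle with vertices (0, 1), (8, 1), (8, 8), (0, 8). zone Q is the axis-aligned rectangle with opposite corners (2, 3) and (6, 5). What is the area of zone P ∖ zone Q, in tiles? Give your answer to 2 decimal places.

48.00

|zone P∩zone Q|: x∈[2,6], y∈[3,5] → 4·2 = 8.
|zone P| = 56.
|zone P ∖ zone Q| = |zone P| − |zone P∩zone Q| = 56 − 8 = 48.00.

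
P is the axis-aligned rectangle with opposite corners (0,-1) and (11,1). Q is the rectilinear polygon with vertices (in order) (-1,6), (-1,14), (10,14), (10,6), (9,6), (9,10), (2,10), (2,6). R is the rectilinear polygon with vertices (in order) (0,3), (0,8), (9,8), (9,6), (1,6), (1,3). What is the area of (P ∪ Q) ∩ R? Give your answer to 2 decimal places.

|P ∪ Q| = 82.
|(P ∪ Q) ∩ R| = 4.00.

4.00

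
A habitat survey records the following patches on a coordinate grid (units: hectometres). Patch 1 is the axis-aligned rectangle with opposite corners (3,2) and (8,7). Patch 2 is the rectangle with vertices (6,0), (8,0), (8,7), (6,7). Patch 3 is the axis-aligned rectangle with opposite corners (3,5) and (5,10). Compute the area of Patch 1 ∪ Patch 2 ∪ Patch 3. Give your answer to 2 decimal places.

By inclusion–exclusion:
Individual areas: |Patch 1| = 25, |Patch 2| = 14, |Patch 3| = 10.
|Patch 1∩Patch 2|: x∈[6,8], y∈[2,7] → 2·5 = 10.
|Patch 1∩Patch 3|: x∈[3,5], y∈[5,7] → 2·2 = 4.
|Patch 2∩Patch 3| = 0 (no overlap).
|Patch 1∩Patch 2∩Patch 3| = 0.
|Patch 1 ∪ Patch 2 ∪ Patch 3| = 49 − 14 + 0 = 35.00.

35.00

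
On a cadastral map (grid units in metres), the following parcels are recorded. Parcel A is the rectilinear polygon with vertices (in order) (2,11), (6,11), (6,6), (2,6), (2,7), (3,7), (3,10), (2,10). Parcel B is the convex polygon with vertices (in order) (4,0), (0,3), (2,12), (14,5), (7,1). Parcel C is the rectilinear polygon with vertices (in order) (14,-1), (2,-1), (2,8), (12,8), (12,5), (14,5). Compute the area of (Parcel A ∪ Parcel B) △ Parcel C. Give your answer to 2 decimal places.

|Parcel A ∪ Parcel B| = 90.0238.
|(Parcel A ∪ Parcel B) ∩ Parcel C| = 63.119.
|(Parcel A ∪ Parcel B) △ Parcel C| = 90.0238 + 102 − 126.2381 = 65.79.

65.79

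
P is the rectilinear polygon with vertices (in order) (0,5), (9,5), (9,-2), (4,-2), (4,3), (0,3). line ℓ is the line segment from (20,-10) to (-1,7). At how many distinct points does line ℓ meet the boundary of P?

4

The segment meets the boundary at (1.471,5), (3.941,3), (4,2.952), (9,-1.095).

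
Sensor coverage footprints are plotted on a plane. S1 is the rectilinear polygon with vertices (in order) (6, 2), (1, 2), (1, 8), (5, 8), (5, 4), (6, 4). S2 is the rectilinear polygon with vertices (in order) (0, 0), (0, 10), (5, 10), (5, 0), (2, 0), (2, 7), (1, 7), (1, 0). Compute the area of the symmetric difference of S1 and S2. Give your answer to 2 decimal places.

31.00

|S1| = 26, |S2| = 43, |S1∩S2| = 19.
|S1 △ S2| = |S1| + |S2| − 2·|S1∩S2| = 26 + 43 − 38 = 31.00.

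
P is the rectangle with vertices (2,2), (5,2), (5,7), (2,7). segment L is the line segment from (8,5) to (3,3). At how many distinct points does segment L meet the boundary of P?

The segment meets the boundary at (5,3.8).

1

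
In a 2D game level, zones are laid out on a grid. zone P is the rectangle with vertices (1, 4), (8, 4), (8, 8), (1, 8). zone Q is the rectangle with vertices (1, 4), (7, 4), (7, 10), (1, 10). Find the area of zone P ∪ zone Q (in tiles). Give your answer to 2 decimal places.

By inclusion–exclusion:
Individual areas: |zone P| = 28, |zone Q| = 36.
|zone P∩zone Q|: x∈[1,7], y∈[4,8] → 6·4 = 24.
|zone P ∪ zone Q| = 64 − 24 = 40.00.

40.00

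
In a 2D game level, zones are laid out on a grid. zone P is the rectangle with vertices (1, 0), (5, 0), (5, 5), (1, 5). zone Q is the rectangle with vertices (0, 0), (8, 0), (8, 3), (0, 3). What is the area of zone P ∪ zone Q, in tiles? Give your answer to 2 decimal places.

32.00

By inclusion–exclusion:
Individual areas: |zone P| = 20, |zone Q| = 24.
|zone P∩zone Q|: x∈[1,5], y∈[0,3] → 4·3 = 12.
|zone P ∪ zone Q| = 44 − 12 = 32.00.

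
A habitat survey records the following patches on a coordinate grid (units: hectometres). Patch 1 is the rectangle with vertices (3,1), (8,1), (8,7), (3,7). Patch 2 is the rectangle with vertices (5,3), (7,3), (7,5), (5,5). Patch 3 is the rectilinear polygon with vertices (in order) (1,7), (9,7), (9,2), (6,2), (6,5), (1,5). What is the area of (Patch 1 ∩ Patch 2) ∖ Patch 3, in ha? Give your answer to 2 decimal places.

2.00

|Patch 1 ∩ Patch 2| = 4.
|(Patch 1 ∩ Patch 2) ∩ Patch 3| = 2.
|(Patch 1 ∩ Patch 2) ∖ Patch 3| = 4 − 2 = 2.00.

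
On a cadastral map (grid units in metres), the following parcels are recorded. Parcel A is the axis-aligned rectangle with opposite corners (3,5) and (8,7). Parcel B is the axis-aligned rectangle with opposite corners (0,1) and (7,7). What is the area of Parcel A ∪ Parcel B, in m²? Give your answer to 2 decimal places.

By inclusion–exclusion:
Individual areas: |Parcel A| = 10, |Parcel B| = 42.
|Parcel A∩Parcel B|: x∈[3,7], y∈[5,7] → 4·2 = 8.
|Parcel A ∪ Parcel B| = 52 − 8 = 44.00.

44.00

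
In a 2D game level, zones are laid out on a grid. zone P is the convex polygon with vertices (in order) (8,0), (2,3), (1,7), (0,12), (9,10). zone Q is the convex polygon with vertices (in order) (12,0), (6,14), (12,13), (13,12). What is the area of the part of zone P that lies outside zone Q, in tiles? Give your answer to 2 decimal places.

68.73

|zone P| = 70.5, |zone P∩zone Q| = 1.7667.
|zone P ∖ zone Q| = |zone P| − |zone P∩zone Q| = 70.5 − 1.7667 = 68.73.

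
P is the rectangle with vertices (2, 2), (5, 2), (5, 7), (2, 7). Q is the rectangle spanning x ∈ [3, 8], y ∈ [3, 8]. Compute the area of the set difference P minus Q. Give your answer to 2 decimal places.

7.00

|P∩Q|: x∈[3,5], y∈[3,7] → 2·4 = 8.
|P| = 15.
|P ∖ Q| = |P| − |P∩Q| = 15 − 8 = 7.00.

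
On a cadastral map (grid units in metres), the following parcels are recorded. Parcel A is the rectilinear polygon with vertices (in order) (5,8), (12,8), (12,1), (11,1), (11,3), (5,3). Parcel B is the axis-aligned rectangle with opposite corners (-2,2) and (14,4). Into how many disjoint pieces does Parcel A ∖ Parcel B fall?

Parcel A ∖ Parcel B splits into 2 disjoint pieces (area 28, area 1).

2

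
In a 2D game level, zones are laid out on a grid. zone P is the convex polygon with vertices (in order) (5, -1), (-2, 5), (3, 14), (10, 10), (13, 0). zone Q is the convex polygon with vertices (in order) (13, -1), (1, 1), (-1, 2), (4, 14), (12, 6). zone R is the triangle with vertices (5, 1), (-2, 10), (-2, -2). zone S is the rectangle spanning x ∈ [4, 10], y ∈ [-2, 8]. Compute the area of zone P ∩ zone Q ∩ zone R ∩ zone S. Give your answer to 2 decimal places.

0.86

The intersection is the polygon with vertices (5,1), (4,0.571), (4,2.286).
By the shoelace formula its area is 0.86.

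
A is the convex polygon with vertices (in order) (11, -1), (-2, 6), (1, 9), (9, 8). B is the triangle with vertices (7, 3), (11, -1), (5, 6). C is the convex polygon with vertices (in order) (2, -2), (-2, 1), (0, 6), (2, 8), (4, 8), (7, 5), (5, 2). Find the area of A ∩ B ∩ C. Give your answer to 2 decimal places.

0.33

The intersection is the polygon with vertices (5,6), (6.5,4.25), (6.333,4).
By the shoelace formula its area is 0.33.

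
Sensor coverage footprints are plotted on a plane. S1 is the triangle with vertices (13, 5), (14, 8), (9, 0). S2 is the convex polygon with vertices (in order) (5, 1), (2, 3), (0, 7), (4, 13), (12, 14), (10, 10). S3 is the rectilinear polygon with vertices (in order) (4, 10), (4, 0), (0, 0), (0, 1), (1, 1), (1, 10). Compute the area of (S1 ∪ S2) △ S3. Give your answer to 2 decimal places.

|S1 ∪ S2| = 84.
|(S1 ∪ S2) ∩ S3| = 20.5833.
|(S1 ∪ S2) △ S3| = 84 + 31 − 41.1667 = 73.83.

73.83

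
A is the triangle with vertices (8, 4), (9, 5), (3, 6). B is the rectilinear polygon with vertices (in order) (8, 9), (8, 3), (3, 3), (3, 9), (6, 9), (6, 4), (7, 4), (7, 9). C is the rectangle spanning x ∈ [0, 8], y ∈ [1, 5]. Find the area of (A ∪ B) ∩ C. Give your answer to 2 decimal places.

9.40

The region (A ∪ B) ∩ C has outer boundary with vertices (8,3), (3,3), (3,5), (8,5), (8,4) (shoelace area 10.00).
It has a hole with vertices (6,4), (7,4), (7,4.4), (6,4.8) (area 0.60).
Net area = 10.00 − 0.60 = 9.40.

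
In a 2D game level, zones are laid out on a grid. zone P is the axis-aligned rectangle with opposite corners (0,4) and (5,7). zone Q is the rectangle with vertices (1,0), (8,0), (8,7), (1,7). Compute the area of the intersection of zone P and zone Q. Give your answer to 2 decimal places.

|zone P∩zone Q|: x∈[1,5], y∈[4,7] → 4·3 = 12.

12.00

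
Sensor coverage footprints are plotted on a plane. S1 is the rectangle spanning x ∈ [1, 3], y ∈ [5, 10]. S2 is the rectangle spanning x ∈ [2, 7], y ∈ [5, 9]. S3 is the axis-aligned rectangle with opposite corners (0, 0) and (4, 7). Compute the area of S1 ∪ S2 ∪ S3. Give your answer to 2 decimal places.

By inclusion–exclusion:
Individual areas: |S1| = 10, |S2| = 20, |S3| = 28.
|S1∩S2|: x∈[2,3], y∈[5,9] → 1·4 = 4.
|S1∩S3|: x∈[1,3], y∈[5,7] → 2·2 = 4.
|S2∩S3|: x∈[2,4], y∈[5,7] → 2·2 = 4.
|S1∩S2∩S3| = 2.
|S1 ∪ S2 ∪ S3| = 58 − 12 + 2 = 48.00.

48.00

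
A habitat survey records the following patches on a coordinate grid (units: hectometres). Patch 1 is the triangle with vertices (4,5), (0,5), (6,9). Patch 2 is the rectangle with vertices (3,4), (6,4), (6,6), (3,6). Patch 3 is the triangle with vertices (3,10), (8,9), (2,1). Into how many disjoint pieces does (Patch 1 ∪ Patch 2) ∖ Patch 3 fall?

(Patch 1 ∪ Patch 2) ∖ Patch 3 splits into 2 disjoint pieces (area 2.1511, area 2).

2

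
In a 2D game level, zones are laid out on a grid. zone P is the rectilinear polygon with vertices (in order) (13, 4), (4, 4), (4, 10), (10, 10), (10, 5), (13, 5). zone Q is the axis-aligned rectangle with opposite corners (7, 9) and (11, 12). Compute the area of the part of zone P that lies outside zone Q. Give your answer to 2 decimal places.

36.00

|zone P| = 39, |zone P∩zone Q| = 3.
|zone P ∖ zone Q| = |zone P| − |zone P∩zone Q| = 39 − 3 = 36.00.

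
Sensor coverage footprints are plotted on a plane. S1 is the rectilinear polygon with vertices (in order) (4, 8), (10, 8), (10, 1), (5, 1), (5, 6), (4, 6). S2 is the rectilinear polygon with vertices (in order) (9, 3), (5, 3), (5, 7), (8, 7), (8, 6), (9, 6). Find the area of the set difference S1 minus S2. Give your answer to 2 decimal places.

|S1| = 37, |S1∩S2| = 15.
|S1 ∖ S2| = |S1| − |S1∩S2| = 37 − 15 = 22.00.

22.00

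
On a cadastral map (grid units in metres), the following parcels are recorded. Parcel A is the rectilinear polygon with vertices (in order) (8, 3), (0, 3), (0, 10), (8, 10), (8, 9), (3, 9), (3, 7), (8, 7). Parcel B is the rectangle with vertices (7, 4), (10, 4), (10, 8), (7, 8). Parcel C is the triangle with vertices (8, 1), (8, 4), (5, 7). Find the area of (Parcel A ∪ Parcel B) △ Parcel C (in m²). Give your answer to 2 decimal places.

52.50

|Parcel A ∪ Parcel B| = 55.
|(Parcel A ∪ Parcel B) ∩ Parcel C| = 3.5.
|(Parcel A ∪ Parcel B) △ Parcel C| = 55 + 4.5 − 7 = 52.50.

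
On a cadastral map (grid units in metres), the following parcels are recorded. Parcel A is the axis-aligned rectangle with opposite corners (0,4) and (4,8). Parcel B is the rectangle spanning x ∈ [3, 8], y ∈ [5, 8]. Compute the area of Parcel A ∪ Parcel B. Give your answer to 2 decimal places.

28.00

By inclusion–exclusion:
Individual areas: |Parcel A| = 16, |Parcel B| = 15.
|Parcel A∩Parcel B|: x∈[3,4], y∈[5,8] → 1·3 = 3.
|Parcel A ∪ Parcel B| = 31 − 3 = 28.00.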